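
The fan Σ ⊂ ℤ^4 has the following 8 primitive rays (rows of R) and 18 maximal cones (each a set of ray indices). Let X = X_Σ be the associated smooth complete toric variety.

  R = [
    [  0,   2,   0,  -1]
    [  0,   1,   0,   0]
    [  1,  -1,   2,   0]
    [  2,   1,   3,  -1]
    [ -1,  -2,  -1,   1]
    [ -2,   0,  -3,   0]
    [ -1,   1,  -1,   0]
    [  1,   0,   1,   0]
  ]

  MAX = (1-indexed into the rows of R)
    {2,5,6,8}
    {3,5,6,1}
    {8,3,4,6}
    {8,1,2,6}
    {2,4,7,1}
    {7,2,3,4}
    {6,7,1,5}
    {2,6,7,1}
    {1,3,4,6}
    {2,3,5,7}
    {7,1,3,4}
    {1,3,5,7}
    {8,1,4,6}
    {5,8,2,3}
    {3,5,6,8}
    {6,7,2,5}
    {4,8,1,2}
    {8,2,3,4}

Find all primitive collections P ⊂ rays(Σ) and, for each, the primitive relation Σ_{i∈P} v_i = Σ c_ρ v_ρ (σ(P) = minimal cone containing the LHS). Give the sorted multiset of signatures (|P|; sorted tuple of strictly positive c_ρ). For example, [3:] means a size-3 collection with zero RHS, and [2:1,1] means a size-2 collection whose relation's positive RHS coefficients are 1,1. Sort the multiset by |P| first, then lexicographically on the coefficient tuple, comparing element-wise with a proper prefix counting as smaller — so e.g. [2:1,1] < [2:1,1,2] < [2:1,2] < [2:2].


10 minimal non-faces of Δ(Σ) (on 8 rays):

  P={4,5}:  v_{4} + v_{5} = v_{3} ; sig = [2:1]
  P={7,8}:  v_{7} + v_{8} = v_{2} ; sig = [2:1]
  P={1,5,8}:  v_{1} + v_{5} + v_{8} = 0 ; sig = [3:]
  P={1,2,5}:  v_{1} + v_{2} + v_{5} = v_{7} ; sig = [3:1]
  P={1,3,8}:  v_{1} + v_{3} + v_{8} = v_{4} ; sig = [3:1]
  P={2,4,6}:  v_{2} + v_{4} + v_{6} = v_{1} ; sig = [3:1]
  P={1,2,3}:  v_{1} + v_{2} + v_{3} = v_{4} + v_{7} ; sig = [3:1,1]
  P={2,3,6}:  v_{2} + v_{3} + v_{6} = v_{1} + v_{5} ; sig = [3:1,1]
  P={4,6,7}:  v_{4} + v_{6} + v_{7} = 2·v_{1} + v_{5} ; sig = [3:1,2]
  P={3,6,7}:  v_{3} + v_{6} + v_{7} = 2·v_{1} + 2·v_{5} ; sig = [3:2,2]

Sorted signature multiset PRS(X):
    [2:1]
    [2:1]
    [3:]
    [3:1]
    [3:1]
    [3:1]
    [3:1,1]
    [3:1,1]
    [3:1,2]
    [3:2,2]


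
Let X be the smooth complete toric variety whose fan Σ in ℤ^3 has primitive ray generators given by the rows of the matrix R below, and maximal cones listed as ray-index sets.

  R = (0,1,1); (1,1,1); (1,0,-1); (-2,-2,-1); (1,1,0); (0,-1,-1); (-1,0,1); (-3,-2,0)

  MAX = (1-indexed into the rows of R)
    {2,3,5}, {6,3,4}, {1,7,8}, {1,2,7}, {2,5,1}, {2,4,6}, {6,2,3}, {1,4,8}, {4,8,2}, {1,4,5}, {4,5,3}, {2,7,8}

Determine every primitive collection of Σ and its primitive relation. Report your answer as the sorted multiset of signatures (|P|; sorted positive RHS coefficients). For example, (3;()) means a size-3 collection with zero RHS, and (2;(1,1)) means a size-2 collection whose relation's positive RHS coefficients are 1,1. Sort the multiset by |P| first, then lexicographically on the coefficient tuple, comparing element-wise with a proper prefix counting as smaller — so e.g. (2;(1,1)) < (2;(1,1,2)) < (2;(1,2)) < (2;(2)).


|primitive collections| = 14. Relations:

  • {1,6}:  v_{1} + v_{6} = 0  ⟹  sig = (2;())
  • {3,7}:  v_{3} + v_{7} = 0  ⟹  sig = (2;())
  • {1,3}:  v_{1} + v_{3} = v_{5}  ⟹  sig = (2;(1))
  • {3,8}:  v_{3} + v_{8} = v_{4}  ⟹  sig = (2;(1))
  • {4,7}:  v_{4} + v_{7} = v_{8}  ⟹  sig = (2;(1))
  • {5,6}:  v_{5} + v_{6} = v_{3}  ⟹  sig = (2;(1))
  • {5,7}:  v_{5} + v_{7} = v_{1}  ⟹  sig = (2;(1))
  • {5,8}:  v_{5} + v_{8} = v_{1} + v_{4}  ⟹  sig = (2;(1,1))
  • {6,7}:  v_{6} + v_{7} = v_{2} + v_{4}  ⟹  sig = (2;(1,1))
  • {6,8}:  v_{6} + v_{8} = v_{2} + 2·v_{4}  ⟹  sig = (2;(1,2))
  • {2,4,5}:  v_{2} + v_{4} + v_{5} = 0  ⟹  sig = (3;())
  • {1,2,4}:  v_{1} + v_{2} + v_{4} = v_{7}  ⟹  sig = (3;(1))
  • {2,3,4}:  v_{2} + v_{3} + v_{4} = v_{6}  ⟹  sig = (3;(1))
  • {1,2,8}:  v_{1} + v_{2} + v_{8} = 2·v_{7}  ⟹  sig = (3;(2))

Sorted signature multiset PRS(X):
{ (2;()) ×2,  (2;(1)) ×5,  (2;(1,1)) ×2,  (2;(1,2)),  (3;()),  (3;(1)) ×2,  (3;(2)) }


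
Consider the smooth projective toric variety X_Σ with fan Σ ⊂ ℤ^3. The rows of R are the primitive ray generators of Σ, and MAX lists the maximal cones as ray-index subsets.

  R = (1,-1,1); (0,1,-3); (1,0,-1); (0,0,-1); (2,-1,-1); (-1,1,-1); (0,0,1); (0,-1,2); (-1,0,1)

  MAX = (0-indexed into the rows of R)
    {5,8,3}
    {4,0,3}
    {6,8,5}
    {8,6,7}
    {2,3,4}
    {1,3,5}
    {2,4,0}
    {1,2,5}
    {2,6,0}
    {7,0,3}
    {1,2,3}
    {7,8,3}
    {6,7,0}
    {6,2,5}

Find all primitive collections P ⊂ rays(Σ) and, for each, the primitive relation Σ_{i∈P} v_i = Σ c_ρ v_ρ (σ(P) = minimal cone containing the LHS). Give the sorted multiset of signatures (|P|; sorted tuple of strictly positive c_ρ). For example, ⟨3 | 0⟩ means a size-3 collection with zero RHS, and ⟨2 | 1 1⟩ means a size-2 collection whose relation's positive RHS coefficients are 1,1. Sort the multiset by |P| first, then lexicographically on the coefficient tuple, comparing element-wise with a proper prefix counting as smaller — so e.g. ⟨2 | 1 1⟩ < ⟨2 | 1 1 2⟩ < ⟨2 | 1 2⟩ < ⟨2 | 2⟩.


Δ(Σ) — 9 vertices, 17 min non-faces:

  • {0,5}:  v_{0} + v_{5} = 0 ; sig = ⟨2 | 0⟩
  • {2,8}:  v_{2} + v_{8} = 0 ; sig = ⟨2 | 0⟩
  • {3,6}:  v_{3} + v_{6} = 0 ; sig = ⟨2 | 0⟩
  • {0,8}:  v_{0} + v_{8} = v_{7} ; sig = ⟨2 | 1⟩
  • {1,7}:  v_{1} + v_{7} = v_{3} ; sig = ⟨2 | 1⟩
  • {2,7}:  v_{2} + v_{7} = v_{0} ; sig = ⟨2 | 1⟩
  • {5,7}:  v_{5} + v_{7} = v_{8} ; sig = ⟨2 | 1⟩
  • {0,1}:  v_{0} + v_{1} = v_{2} + v_{3} ; sig = ⟨2 | 1 1⟩
  • {1,6}:  v_{1} + v_{6} = v_{2} + v_{5} ; sig = ⟨2 | 1 1⟩
  • {1,8}:  v_{1} + v_{8} = v_{3} + v_{5} ; sig = ⟨2 | 1 1⟩
  • {4,5}:  v_{4} + v_{5} = v_{2} + v_{3} ; sig = ⟨2 | 1 1⟩
  • {4,6}:  v_{4} + v_{6} = v_{0} + v_{2} ; sig = ⟨2 | 1 1⟩
  • {4,8}:  v_{4} + v_{8} = v_{0} + v_{3} ; sig = ⟨2 | 1 1⟩
  • {4,7}:  v_{4} + v_{7} = 2·v_{0} + v_{3} ; sig = ⟨2 | 1 2⟩
  • {1,4}:  v_{1} + v_{4} = 2·v_{2} + 2·v_{3} ; sig = ⟨2 | 2 2⟩
  • {0,2,3}:  v_{0} + v_{2} + v_{3} = v_{4} ; sig = ⟨3 | 1⟩
  • {2,3,5}:  v_{2} + v_{3} + v_{5} = v_{1} ; sig = ⟨3 | 1⟩

Hence PRS(X_Σ) =
{ ⟨2 | 0⟩ ×3,  ⟨2 | 1⟩ ×4,  ⟨2 | 1 1⟩ ×6,  ⟨2 | 1 2⟩,  ⟨2 | 2 2⟩,  ⟨3 | 1⟩ ×2 }


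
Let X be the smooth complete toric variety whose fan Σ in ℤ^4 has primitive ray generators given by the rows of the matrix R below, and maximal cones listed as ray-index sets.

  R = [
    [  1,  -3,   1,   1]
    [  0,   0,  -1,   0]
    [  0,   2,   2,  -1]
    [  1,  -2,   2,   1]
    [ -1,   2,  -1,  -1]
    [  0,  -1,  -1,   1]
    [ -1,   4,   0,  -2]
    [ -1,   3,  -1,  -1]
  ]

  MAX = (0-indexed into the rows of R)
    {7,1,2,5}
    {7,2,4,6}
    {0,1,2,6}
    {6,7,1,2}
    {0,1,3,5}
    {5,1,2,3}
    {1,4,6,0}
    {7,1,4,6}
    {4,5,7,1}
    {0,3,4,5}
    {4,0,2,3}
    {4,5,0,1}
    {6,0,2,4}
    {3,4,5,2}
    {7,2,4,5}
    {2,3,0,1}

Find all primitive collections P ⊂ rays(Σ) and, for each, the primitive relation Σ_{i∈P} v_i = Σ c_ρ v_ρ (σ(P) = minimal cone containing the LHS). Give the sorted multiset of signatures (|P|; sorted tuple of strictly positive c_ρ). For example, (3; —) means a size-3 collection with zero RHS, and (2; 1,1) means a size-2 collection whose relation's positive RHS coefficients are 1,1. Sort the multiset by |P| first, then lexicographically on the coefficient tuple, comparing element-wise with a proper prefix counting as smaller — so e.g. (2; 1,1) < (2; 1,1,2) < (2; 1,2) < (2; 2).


Σ has 7 primitive collections:

  • {0,7}:  v_{0} + v_{7} = 0  →  sig = (2; —)
  • {3,6}:  v_{3} + v_{6} = v_{2}  →  sig = (2; 1)
  • {5,6}:  v_{5} + v_{6} = v_{7}  →  sig = (2; 1)
  • {3,7}:  v_{3} + v_{7} = v_{2} + v_{5}  →  sig = (2; 1,1)
  • {1,3,4}:  v_{1} + v_{3} + v_{4} = 0  →  sig = (3; —)
  • {0,2,5}:  v_{0} + v_{2} + v_{5} = v_{3}  →  sig = (3; 1)
  • {1,2,4}:  v_{1} + v_{2} + v_{4} = v_{6}  →  sig = (3; 1)

Hence PRS(X_Σ) =
[(2; —), (2; 1), (2; 1), (2; 1,1), (3; —), (3; 1), (3; 1)]


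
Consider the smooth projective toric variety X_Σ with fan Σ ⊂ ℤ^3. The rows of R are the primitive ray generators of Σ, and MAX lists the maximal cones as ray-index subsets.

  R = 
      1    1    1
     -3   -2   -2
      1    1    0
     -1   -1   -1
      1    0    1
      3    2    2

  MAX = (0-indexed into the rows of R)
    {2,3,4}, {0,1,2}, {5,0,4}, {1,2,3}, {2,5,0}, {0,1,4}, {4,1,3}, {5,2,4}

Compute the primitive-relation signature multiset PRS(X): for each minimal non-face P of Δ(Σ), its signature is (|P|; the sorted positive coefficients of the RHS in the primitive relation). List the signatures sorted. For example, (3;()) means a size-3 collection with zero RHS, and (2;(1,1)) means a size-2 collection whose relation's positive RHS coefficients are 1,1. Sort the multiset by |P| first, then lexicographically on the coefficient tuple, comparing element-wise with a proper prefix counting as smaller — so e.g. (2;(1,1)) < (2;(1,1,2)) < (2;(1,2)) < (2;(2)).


5 collections generate NE(X_Σ); each relation:

  • {0,3}:  v_{0} + v_{3} = 0  ⟹  sig = (2;())
  • {1,5}:  v_{1} + v_{5} = 0  ⟹  sig = (2;())
  • {3,5}:  v_{3} + v_{5} = v_{2} + v_{4}  ⟹  sig = (2;(1,1))
  • {0,2,4}:  v_{0} + v_{2} + v_{4} = v_{5}  ⟹  sig = (3;(1))
  • {1,2,4}:  v_{1} + v_{2} + v_{4} = v_{3}  ⟹  sig = (3;(1))

Signatures (|P|; sorted positive RHS coefficients), sorted:
[(2;()), (2;()), (2;(1,1)), (3;(1)), (3;(1))]


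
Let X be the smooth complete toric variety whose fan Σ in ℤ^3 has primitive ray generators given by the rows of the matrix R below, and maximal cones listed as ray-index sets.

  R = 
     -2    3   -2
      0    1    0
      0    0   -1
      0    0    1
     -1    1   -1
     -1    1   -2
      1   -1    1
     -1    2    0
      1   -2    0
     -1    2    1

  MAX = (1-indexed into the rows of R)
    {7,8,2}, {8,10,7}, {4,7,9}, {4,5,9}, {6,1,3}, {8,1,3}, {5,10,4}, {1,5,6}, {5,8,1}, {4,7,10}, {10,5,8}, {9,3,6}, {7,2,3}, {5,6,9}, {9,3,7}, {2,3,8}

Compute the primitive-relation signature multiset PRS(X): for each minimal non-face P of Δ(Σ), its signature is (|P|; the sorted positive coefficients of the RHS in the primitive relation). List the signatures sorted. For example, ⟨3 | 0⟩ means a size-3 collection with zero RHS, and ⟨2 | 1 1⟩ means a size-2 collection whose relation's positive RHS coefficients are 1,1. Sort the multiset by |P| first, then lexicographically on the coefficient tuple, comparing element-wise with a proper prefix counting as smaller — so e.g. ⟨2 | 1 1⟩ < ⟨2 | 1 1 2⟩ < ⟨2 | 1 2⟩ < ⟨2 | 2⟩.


22 collections generate NE(X_Σ); each relation:

  P={3,4}:  v_{3} + v_{4} = 0  so sig = ⟨2 | 0⟩
  P={5,7}:  v_{5} + v_{7} = 0  so sig = ⟨2 | 0⟩
  P={8,9}:  v_{8} + v_{9} = 0  so sig = ⟨2 | 0⟩
  P={1,9}:  v_{1} + v_{9} = v_{6}  so sig = ⟨2 | 1⟩
  P={3,5}:  v_{3} + v_{5} = v_{6}  so sig = ⟨2 | 1⟩
  P={3,10}:  v_{3} + v_{10} = v_{8}  so sig = ⟨2 | 1⟩
  P={4,6}:  v_{4} + v_{6} = v_{5}  so sig = ⟨2 | 1⟩
  P={4,8}:  v_{4} + v_{8} = v_{10}  so sig = ⟨2 | 1⟩
  P={6,7}:  v_{6} + v_{7} = v_{3}  so sig = ⟨2 | 1⟩
  P={6,8}:  v_{6} + v_{8} = v_{1}  so sig = ⟨2 | 1⟩
  P={9,10}:  v_{9} + v_{10} = v_{4}  so sig = ⟨2 | 1⟩
  P={1,4}:  v_{1} + v_{4} = v_{5} + v_{8}  so sig = ⟨2 | 1 1⟩
  P={1,7}:  v_{1} + v_{7} = v_{3} + v_{8}  so sig = ⟨2 | 1 1⟩
  P={2,4}:  v_{2} + v_{4} = v_{7} + v_{8}  so sig = ⟨2 | 1 1⟩
  P={2,5}:  v_{2} + v_{5} = v_{3} + v_{8}  so sig = ⟨2 | 1 1⟩
  P={2,9}:  v_{2} + v_{9} = v_{3} + v_{7}  so sig = ⟨2 | 1 1⟩
  P={6,10}:  v_{6} + v_{10} = v_{5} + v_{8}  so sig = ⟨2 | 1 1⟩
  P={1,10}:  v_{1} + v_{10} = v_{5} + 2·v_{8}  so sig = ⟨2 | 1 2⟩
  P={2,6}:  v_{2} + v_{6} = 2·v_{3} + v_{8}  so sig = ⟨2 | 1 2⟩
  P={2,10}:  v_{2} + v_{10} = v_{7} + 2·v_{8}  so sig = ⟨2 | 1 2⟩
  P={1,2}:  v_{1} + v_{2} = 2·v_{3} + 2·v_{8}  so sig = ⟨2 | 2 2⟩
  P={3,7,8}:  v_{3} + v_{7} + v_{8} = v_{2}  so sig = ⟨3 | 1⟩

Hence PRS(X_Σ) =
[⟨2 | 0⟩, ⟨2 | 0⟩, ⟨2 | 0⟩, ⟨2 | 1⟩, ⟨2 | 1⟩, ⟨2 | 1⟩, ⟨2 | 1⟩, ⟨2 | 1⟩, ⟨2 | 1⟩, ⟨2 | 1⟩, ⟨2 | 1⟩, ⟨2 | 1 1⟩, ⟨2 | 1 1⟩, ⟨2 | 1 1⟩, ⟨2 | 1 1⟩, ⟨2 | 1 1⟩, ⟨2 | 1 1⟩, ⟨2 | 1 2⟩, ⟨2 | 1 2⟩, ⟨2 | 1 2⟩, ⟨2 | 2 2⟩, ⟨3 | 1⟩]


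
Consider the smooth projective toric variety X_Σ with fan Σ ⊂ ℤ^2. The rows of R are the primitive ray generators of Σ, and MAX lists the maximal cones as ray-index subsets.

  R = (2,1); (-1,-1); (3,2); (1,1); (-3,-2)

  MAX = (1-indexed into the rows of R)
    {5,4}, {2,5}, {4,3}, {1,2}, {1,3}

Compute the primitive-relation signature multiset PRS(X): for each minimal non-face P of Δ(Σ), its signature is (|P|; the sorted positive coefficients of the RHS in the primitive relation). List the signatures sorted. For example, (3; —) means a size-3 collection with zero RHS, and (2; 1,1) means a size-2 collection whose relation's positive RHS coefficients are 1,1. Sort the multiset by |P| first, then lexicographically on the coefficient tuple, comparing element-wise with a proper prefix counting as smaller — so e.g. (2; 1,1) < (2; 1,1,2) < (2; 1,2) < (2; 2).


Σ has 5 primitive collections:

  • {2,4}:  v_{2} + v_{4} = 0 — sig = (2; —)
  • {3,5}:  v_{3} + v_{5} = 0 — sig = (2; —)
  • {1,4}:  v_{1} + v_{4} = v_{3} — sig = (2; 1)
  • {1,5}:  v_{1} + v_{5} = v_{2} — sig = (2; 1)
  • {2,3}:  v_{2} + v_{3} = v_{1} — sig = (2; 1)

Signatures (|P|; sorted positive RHS coefficients), sorted:
    |P|=2: 5 collections, coeffs (), (), (1), (1), (1)


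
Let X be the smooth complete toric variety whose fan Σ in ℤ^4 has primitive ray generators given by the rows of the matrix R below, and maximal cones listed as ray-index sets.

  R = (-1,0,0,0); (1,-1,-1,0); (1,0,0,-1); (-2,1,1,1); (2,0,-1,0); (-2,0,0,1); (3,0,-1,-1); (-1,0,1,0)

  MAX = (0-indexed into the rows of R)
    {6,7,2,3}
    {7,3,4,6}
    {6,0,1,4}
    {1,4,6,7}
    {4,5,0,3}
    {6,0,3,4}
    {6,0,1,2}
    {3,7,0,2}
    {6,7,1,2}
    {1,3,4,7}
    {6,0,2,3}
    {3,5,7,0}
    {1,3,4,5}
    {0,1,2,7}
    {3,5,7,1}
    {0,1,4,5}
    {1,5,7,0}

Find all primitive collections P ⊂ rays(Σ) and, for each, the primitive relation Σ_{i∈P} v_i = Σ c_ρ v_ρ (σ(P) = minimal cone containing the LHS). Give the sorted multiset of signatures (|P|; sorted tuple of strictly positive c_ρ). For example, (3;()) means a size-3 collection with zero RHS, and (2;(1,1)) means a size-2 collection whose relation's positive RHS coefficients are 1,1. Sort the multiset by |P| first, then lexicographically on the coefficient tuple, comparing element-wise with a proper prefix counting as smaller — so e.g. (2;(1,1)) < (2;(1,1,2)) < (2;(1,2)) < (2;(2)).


Minimal non-faces — 9 found among 8 rays, 17 max cones:

  P = {2,4}:  v_{2} + v_{4} = v_{6}  ⟹  sig = (2;(1))
  P = {2,5}:  v_{2} + v_{5} = v_{0}  ⟹  sig = (2;(1))
  P = {5,6}:  v_{5} + v_{6} = v_{0} + v_{4}  ⟹  sig = (2;(1,1))
  P = {0,4,7}:  v_{0} + v_{4} + v_{7} = 0  ⟹  sig = (3;())
  P = {1,2,3}:  v_{1} + v_{2} + v_{3} = 0  ⟹  sig = (3;())
  P = {0,1,3}:  v_{0} + v_{1} + v_{3} = v_{5}  ⟹  sig = (3;(1))
  P = {0,6,7}:  v_{0} + v_{6} + v_{7} = v_{2}  ⟹  sig = (3;(1))
  P = {1,3,6}:  v_{1} + v_{3} + v_{6} = v_{4}  ⟹  sig = (3;(1))
  P = {4,5,7}:  v_{4} + v_{5} + v_{7} = v_{1} + v_{3}  ⟹  sig = (3;(1,1))

Sorted signature multiset PRS(X):
{ (2;(1)) ×2,  (2;(1,1)),  (3;()) ×2,  (3;(1)) ×3,  (3;(1,1)) }


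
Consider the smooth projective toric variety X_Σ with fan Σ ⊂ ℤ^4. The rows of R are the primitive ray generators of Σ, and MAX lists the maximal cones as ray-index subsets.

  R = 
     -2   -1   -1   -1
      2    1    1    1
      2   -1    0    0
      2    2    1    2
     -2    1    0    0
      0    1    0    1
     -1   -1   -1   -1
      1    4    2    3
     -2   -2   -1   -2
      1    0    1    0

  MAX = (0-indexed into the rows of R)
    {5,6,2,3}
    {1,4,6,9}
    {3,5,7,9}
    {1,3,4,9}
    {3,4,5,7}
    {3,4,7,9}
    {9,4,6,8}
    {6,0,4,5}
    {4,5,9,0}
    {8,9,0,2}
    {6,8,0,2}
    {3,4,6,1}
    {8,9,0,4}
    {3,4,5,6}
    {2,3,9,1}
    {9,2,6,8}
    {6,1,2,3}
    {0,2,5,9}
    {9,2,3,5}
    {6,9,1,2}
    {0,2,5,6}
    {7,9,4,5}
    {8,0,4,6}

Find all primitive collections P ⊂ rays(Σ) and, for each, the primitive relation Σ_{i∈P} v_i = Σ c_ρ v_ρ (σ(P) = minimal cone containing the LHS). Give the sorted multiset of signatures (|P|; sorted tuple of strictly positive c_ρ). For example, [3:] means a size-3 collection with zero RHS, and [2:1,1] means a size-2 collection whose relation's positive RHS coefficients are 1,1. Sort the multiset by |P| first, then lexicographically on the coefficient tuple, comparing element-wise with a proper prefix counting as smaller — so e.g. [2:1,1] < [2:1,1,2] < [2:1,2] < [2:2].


16 collections generate NE(X_Σ); each relation:

  P={0,1}:  v_{0} + v_{1} = 0  →  sig = [2:]
  P={2,4}:  v_{2} + v_{4} = 0  →  sig = [2:]
  P={3,8}:  v_{3} + v_{8} = 0  →  sig = [2:]
  P={0,3}:  v_{0} + v_{3} = v_{5}  →  sig = [2:1]
  P={1,5}:  v_{1} + v_{5} = v_{3}  →  sig = [2:1]
  P={5,8}:  v_{5} + v_{8} = v_{0}  →  sig = [2:1]
  P={1,8}:  v_{1} + v_{8} = v_{6} + v_{9}  →  sig = [2:1,1]
  P={6,7}:  v_{6} + v_{7} = v_{3} + v_{4}  →  sig = [2:1,1]
  P={2,7}:  v_{2} + v_{7} = v_{3} + v_{5} + v_{9}  →  sig = [2:1,1,1]
  P={7,8}:  v_{7} + v_{8} = v_{4} + v_{5} + v_{9}  →  sig = [2:1,1,1]
  P={0,7}:  v_{0} + v_{7} = v_{4} + 2·v_{5} + v_{9}  →  sig = [2:1,1,2]
  P={1,7}:  v_{1} + v_{7} = 2·v_{3} + v_{4} + v_{9}  →  sig = [2:1,1,2]
  P={5,6,9}:  v_{5} + v_{6} + v_{9} = 0  →  sig = [3:]
  P={0,6,9}:  v_{0} + v_{6} + v_{9} = v_{8}  →  sig = [3:1]
  P={3,6,9}:  v_{3} + v_{6} + v_{9} = v_{1}  →  sig = [3:1]
  P={3,4,5,9}:  v_{3} + v_{4} + v_{5} + v_{9} = v_{7}  →  sig = [4:1]

Signatures (|P|; sorted positive RHS coefficients), sorted:
    [2:]
    [2:]
    [2:]
    [2:1]
    [2:1]
    [2:1]
    [2:1,1]
    [2:1,1]
    [2:1,1,1]
    [2:1,1,1]
    [2:1,1,2]
    [2:1,1,2]
    [3:]
    [3:1]
    [3:1]
    [4:1]


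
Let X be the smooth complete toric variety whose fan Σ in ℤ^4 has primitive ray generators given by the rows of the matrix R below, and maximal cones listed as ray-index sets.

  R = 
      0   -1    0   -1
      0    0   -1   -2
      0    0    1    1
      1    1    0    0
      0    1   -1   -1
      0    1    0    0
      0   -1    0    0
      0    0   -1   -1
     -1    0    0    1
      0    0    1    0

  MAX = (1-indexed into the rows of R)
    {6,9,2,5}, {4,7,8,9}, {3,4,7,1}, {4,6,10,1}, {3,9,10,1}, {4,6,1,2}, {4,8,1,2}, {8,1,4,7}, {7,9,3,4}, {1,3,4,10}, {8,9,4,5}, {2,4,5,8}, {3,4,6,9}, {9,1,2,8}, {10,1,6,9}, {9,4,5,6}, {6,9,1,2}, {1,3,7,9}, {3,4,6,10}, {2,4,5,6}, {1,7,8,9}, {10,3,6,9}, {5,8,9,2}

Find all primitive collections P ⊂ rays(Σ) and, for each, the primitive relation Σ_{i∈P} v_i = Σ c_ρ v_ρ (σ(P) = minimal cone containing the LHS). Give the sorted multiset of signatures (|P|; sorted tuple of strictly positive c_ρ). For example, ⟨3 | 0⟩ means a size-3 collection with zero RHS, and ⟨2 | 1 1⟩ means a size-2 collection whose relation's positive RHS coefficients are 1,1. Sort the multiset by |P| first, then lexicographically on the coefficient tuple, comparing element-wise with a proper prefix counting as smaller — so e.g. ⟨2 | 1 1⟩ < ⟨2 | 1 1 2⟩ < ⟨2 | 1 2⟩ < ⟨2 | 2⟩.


16 minimal non-faces of Δ(Σ) (on 10 rays):

  {3,8}:  v_{3} + v_{8} = 0 — sig = ⟨2 | 0⟩
  {6,7}:  v_{6} + v_{7} = 0 — sig = ⟨2 | 0⟩
  {1,5}:  v_{1} + v_{5} = v_{2} — sig = ⟨2 | 1⟩
  {3,5}:  v_{3} + v_{5} = v_{6} — sig = ⟨2 | 1⟩
  {5,7}:  v_{5} + v_{7} = v_{8} — sig = ⟨2 | 1⟩
  {6,8}:  v_{6} + v_{8} = v_{5} — sig = ⟨2 | 1⟩
  {2,3}:  v_{2} + v_{3} = v_{1} + v_{6} — sig = ⟨2 | 1 1⟩
  {2,7}:  v_{2} + v_{7} = v_{1} + v_{8} — sig = ⟨2 | 1 1⟩
  {7,10}:  v_{7} + v_{10} = v_{1} + v_{3} — sig = ⟨2 | 1 1⟩
  {8,10}:  v_{8} + v_{10} = v_{1} + v_{6} — sig = ⟨2 | 1 1⟩
  {5,10}:  v_{5} + v_{10} = v_{1} + 2·v_{6} — sig = ⟨2 | 1 2⟩
  {2,10}:  v_{2} + v_{10} = 2·v_{1} + 2·v_{6} — sig = ⟨2 | 2 2⟩
  {1,4,9}:  v_{1} + v_{4} + v_{9} = 0 — sig = ⟨3 | 0⟩
  {1,3,6}:  v_{1} + v_{3} + v_{6} = v_{10} — sig = ⟨3 | 1⟩
  {2,4,9}:  v_{2} + v_{4} + v_{9} = v_{5} — sig = ⟨3 | 1⟩
  {4,9,10}:  v_{4} + v_{9} + v_{10} = v_{3} + v_{6} — sig = ⟨3 | 1 1⟩

Sorted signature multiset PRS(X):
    ⟨2 | 0⟩
    ⟨2 | 0⟩
    ⟨2 | 1⟩
    ⟨2 | 1⟩
    ⟨2 | 1⟩
    ⟨2 | 1⟩
    ⟨2 | 1 1⟩
    ⟨2 | 1 1⟩
    ⟨2 | 1 1⟩
    ⟨2 | 1 1⟩
    ⟨2 | 1 2⟩
    ⟨2 | 2 2⟩
    ⟨3 | 0⟩
    ⟨3 | 1⟩
    ⟨3 | 1⟩
    ⟨3 | 1 1⟩


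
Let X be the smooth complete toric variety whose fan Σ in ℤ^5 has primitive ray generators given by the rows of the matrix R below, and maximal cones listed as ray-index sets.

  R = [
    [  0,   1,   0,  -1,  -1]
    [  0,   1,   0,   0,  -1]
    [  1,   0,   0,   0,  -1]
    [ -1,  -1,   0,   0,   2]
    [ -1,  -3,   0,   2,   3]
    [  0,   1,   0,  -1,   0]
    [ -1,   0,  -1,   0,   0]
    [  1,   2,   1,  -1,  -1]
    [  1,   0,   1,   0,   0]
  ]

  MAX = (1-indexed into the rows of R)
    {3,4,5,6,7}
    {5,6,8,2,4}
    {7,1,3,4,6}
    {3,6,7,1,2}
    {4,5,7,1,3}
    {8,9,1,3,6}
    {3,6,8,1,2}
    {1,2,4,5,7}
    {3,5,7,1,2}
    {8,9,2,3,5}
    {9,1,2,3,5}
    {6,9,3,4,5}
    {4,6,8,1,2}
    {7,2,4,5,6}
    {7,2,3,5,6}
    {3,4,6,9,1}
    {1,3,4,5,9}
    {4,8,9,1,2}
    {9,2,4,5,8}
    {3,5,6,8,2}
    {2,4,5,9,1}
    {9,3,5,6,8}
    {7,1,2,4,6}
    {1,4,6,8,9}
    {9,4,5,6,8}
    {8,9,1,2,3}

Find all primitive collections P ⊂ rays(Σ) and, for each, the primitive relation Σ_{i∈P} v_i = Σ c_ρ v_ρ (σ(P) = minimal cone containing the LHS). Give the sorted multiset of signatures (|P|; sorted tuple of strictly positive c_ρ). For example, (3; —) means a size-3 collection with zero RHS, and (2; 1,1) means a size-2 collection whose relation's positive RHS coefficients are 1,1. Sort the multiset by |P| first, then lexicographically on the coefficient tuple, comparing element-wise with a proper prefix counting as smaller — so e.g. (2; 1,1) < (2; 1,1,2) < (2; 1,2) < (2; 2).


The 7 primitive collections of Σ (r=9, n=5):

  P = {7,9}:  v_{7} + v_{9} = 0  ⟹  sig = (2; —)
  P = {7,8}:  v_{7} + v_{8} = v_{2} + v_{6}  ⟹  sig = (2; 1,1)
  P = {2,3,4}:  v_{2} + v_{3} + v_{4} = 0  ⟹  sig = (3; —)
  P = {1,5,6}:  v_{1} + v_{5} + v_{6} = v_{4}  ⟹  sig = (3; 1)
  P = {2,6,9}:  v_{2} + v_{6} + v_{9} = v_{8}  ⟹  sig = (3; 1)
  P = {3,4,8}:  v_{3} + v_{4} + v_{8} = v_{6} + v_{9}  ⟹  sig = (3; 1,1)
  P = {1,5,8}:  v_{1} + v_{5} + v_{8} = v_{2} + v_{4} + v_{9}  ⟹  sig = (3; 1,1,1)

Signatures (|P|; sorted positive RHS coefficients), sorted:
    (2; —)
    (2; 1,1)
    (3; —)
    (3; 1)
    (3; 1)
    (3; 1,1)
    (3; 1,1,1)


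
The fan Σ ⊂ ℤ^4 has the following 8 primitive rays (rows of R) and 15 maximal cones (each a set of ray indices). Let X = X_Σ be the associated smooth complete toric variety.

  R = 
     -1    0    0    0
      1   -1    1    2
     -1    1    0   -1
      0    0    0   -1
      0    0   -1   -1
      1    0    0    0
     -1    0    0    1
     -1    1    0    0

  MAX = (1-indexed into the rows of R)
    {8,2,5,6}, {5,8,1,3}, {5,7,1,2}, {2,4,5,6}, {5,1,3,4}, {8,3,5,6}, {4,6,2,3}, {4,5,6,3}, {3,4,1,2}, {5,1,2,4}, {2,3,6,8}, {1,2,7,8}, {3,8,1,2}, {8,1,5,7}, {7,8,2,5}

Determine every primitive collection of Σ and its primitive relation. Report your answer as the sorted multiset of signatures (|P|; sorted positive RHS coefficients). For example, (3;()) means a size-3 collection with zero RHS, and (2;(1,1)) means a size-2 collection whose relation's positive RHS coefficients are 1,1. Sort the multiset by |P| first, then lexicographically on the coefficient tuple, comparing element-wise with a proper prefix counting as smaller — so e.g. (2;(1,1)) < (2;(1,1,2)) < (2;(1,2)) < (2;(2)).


7 collections generate NE(X_Σ); each relation:

  • {1,6}:  v_{1} + v_{6} = 0  ⇒ sig = (2;())
  • {4,7}:  v_{4} + v_{7} = v_{1}  ⇒ sig = (2;(1))
  • {4,8}:  v_{4} + v_{8} = v_{3}  ⇒ sig = (2;(1))
  • {3,7}:  v_{3} + v_{7} = v_{1} + v_{8}  ⇒ sig = (2;(1,1))
  • {6,7}:  v_{6} + v_{7} = v_{2} + v_{5} + v_{8}  ⇒ sig = (2;(1,1,1))
  • {2,3,5}:  v_{2} + v_{3} + v_{5} = 0  ⇒ sig = (3;())
  • {1,2,5,8}:  v_{1} + v_{2} + v_{5} + v_{8} = v_{7}  ⇒ sig = (4;(1))

Signatures (|P|; sorted positive RHS coefficients), sorted:
{ (2;()),  (2;(1)) ×2,  (2;(1,1)),  (2;(1,1,1)),  (3;()),  (4;(1)) }


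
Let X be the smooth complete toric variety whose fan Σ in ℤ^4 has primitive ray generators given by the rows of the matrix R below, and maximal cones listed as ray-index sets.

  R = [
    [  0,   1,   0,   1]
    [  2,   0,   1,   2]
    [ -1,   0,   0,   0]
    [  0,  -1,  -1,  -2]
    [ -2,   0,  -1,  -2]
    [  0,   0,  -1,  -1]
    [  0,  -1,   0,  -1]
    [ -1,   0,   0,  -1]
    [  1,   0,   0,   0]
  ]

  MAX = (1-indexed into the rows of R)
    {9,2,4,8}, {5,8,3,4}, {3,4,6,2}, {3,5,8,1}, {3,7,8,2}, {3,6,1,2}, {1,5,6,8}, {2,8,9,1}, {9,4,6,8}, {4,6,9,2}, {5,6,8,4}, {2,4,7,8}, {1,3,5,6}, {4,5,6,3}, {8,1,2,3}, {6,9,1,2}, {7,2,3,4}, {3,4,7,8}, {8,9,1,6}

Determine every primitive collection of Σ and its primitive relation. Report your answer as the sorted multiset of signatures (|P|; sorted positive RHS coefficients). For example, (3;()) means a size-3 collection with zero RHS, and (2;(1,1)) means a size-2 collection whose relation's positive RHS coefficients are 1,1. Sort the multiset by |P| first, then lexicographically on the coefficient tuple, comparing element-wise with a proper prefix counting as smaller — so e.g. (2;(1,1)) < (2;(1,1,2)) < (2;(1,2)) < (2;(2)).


|primitive collections| = 11. Relations:

  P={1,7}:  v_{1} + v_{7} = 0 — sig = (2;())
  P={2,5}:  v_{2} + v_{5} = 0 — sig = (2;())
  P={3,9}:  v_{3} + v_{9} = 0 — sig = (2;())
  P={1,4}:  v_{1} + v_{4} = v_{6} — sig = (2;(1))
  P={6,7}:  v_{6} + v_{7} = v_{4} — sig = (2;(1))
  P={5,9}:  v_{5} + v_{9} = v_{6} + v_{8} — sig = (2;(1,1))
  P={5,7}:  v_{5} + v_{7} = v_{3} + v_{4} + v_{8} — sig = (2;(1,1,1))
  P={7,9}:  v_{7} + v_{9} = v_{2} + v_{4} + v_{8} — sig = (2;(1,1,1))
  P={2,6,8}:  v_{2} + v_{6} + v_{8} = v_{9} — sig = (3;(1))
  P={3,6,8}:  v_{3} + v_{6} + v_{8} = v_{5} — sig = (3;(1))
  P={2,3,4,8}:  v_{2} + v_{3} + v_{4} + v_{8} = v_{7} — sig = (4;(1))

Signatures (|P|; sorted positive RHS coefficients), sorted:
{ (2;()) ×3,  (2;(1)) ×2,  (2;(1,1)),  (2;(1,1,1)) ×2,  (3;(1)) ×2,  (4;(1)) }


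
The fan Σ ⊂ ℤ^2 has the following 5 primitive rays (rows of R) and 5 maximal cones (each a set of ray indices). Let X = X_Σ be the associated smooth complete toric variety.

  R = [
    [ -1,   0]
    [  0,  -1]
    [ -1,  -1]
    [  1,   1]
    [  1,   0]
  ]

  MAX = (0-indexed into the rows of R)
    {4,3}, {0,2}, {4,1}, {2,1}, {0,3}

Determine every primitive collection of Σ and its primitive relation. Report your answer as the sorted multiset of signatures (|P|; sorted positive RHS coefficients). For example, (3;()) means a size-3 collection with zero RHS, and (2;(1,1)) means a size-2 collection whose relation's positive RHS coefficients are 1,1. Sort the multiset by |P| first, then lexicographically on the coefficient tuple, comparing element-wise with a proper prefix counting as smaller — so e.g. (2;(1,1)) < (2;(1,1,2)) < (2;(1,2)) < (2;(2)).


|primitive collections| = 5. Relations:

  {0,4}:  v_{0} + v_{4} = 0  ⇒ sig = (2;())
  {2,3}:  v_{2} + v_{3} = 0  ⇒ sig = (2;())
  {0,1}:  v_{0} + v_{1} = v_{2}  ⇒ sig = (2;(1))
  {1,3}:  v_{1} + v_{3} = v_{4}  ⇒ sig = (2;(1))
  {2,4}:  v_{2} + v_{4} = v_{1}  ⇒ sig = (2;(1))

Sorted signature multiset PRS(X):
    (2;())
    (2;())
    (2;(1))
    (2;(1))
    (2;(1))


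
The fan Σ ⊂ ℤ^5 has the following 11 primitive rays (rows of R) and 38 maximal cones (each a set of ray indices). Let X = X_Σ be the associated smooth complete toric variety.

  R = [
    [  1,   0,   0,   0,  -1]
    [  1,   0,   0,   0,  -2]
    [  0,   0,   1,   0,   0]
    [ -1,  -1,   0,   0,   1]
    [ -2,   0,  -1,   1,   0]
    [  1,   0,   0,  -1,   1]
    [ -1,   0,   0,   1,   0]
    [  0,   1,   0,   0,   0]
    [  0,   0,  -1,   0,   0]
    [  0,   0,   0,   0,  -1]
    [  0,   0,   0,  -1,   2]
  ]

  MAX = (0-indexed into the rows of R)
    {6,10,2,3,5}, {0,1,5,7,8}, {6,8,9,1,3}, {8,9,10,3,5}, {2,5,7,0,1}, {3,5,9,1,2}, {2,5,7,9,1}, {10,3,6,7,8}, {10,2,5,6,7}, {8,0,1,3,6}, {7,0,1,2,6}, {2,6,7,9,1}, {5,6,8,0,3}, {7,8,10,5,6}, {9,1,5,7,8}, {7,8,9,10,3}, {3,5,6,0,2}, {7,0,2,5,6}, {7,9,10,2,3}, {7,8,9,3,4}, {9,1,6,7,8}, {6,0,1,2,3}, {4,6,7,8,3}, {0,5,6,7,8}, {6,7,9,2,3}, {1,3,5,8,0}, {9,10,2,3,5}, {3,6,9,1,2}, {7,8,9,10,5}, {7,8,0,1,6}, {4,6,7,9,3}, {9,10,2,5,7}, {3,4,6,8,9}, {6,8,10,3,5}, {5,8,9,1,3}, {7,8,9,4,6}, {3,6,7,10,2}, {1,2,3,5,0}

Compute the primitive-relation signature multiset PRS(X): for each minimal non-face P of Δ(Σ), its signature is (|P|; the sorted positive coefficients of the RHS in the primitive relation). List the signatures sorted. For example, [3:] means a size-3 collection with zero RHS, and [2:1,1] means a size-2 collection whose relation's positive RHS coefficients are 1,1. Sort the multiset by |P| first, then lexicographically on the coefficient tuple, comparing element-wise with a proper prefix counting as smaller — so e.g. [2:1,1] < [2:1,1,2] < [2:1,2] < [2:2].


Δ(Σ) — 11 vertices, 16 min non-faces:

  • {2,8}:  v_{2} + v_{8} = 0  so sig = [2:]
  • {0,9}:  v_{0} + v_{9} = v_{1}  so sig = [2:1]
  • {0,10}:  v_{0} + v_{10} = v_{5}  so sig = [2:1]
  • {1,10}:  v_{1} + v_{10} = v_{5} + v_{9}  so sig = [2:1,1]
  • {0,4}:  v_{0} + v_{4} = v_{6} + v_{8} + v_{9}  so sig = [2:1,1,1]
  • {4,5}:  v_{4} + v_{5} = v_{3} + v_{7} + v_{8}  so sig = [2:1,1,1]
  • {2,4}:  v_{2} + v_{4} = v_{3} + v_{6} + v_{7} + v_{9}  so sig = [2:1,1,1,1]
  • {1,4}:  v_{1} + v_{4} = v_{6} + v_{8} + 2·v_{9}  so sig = [2:1,1,2]
  • {4,10}:  v_{4} + v_{10} = 2·v_{3} + 2·v_{7} + v_{8}  so sig = [2:1,2,2]
  • {0,3,7}:  v_{0} + v_{3} + v_{7} = 0  so sig = [3:]
  • {5,6,9}:  v_{5} + v_{6} + v_{9} = 0  so sig = [3:]
  • {1,3,7}:  v_{1} + v_{3} + v_{7} = v_{9}  so sig = [3:1]
  • {1,5,6}:  v_{1} + v_{5} + v_{6} = v_{0}  so sig = [3:1]
  • {3,5,7}:  v_{3} + v_{5} + v_{7} = v_{10}  so sig = [3:1]
  • {6,9,10}:  v_{6} + v_{9} + v_{10} = v_{3} + v_{7}  so sig = [3:1,1]
  • {3,6,7,8,9}:  v_{3} + v_{6} + v_{7} + v_{8} + v_{9} = v_{4}  so sig = [5:1]

Signatures (|P|; sorted positive RHS coefficients), sorted:
    |P|=2: 9 collections, coeffs (), (1), (1), (1,1), (1,1,1), (1,1,1), (1,1,1,1), (1,1,2), (1,2,2)
    |P|=3: 6 collections, coeffs (), (), (1), (1), (1), (1,1)
    |P|=5: 1 collection, coeffs (1)


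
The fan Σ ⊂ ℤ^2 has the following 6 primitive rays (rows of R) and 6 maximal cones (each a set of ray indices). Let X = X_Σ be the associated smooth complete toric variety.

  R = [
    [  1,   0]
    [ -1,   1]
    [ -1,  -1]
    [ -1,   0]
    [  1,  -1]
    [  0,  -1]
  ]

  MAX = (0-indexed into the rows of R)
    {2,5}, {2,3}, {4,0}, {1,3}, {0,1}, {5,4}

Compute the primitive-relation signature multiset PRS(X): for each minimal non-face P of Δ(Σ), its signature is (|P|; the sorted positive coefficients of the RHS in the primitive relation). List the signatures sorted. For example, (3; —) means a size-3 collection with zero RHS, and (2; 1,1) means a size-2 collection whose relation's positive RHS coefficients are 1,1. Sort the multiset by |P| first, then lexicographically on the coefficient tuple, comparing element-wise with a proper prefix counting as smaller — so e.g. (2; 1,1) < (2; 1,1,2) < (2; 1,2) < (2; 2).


Minimal non-faces — 9 found among 6 rays, 6 max cones:

  P={0,3}:  v_{0} + v_{3} = 0 — sig = (2; —)
  P={1,4}:  v_{1} + v_{4} = 0 — sig = (2; —)
  P={0,2}:  v_{0} + v_{2} = v_{5} — sig = (2; 1)
  P={0,5}:  v_{0} + v_{5} = v_{4} — sig = (2; 1)
  P={1,5}:  v_{1} + v_{5} = v_{3} — sig = (2; 1)
  P={3,4}:  v_{3} + v_{4} = v_{5} — sig = (2; 1)
  P={3,5}:  v_{3} + v_{5} = v_{2} — sig = (2; 1)
  P={1,2}:  v_{1} + v_{2} = 2·v_{3} — sig = (2; 2)
  P={2,4}:  v_{2} + v_{4} = 2·v_{5} — sig = (2; 2)

Sorted signature multiset PRS(X):
[(2; —), (2; —), (2; 1), (2; 1), (2; 1), (2; 1), (2; 1), (2; 2), (2; 2)]


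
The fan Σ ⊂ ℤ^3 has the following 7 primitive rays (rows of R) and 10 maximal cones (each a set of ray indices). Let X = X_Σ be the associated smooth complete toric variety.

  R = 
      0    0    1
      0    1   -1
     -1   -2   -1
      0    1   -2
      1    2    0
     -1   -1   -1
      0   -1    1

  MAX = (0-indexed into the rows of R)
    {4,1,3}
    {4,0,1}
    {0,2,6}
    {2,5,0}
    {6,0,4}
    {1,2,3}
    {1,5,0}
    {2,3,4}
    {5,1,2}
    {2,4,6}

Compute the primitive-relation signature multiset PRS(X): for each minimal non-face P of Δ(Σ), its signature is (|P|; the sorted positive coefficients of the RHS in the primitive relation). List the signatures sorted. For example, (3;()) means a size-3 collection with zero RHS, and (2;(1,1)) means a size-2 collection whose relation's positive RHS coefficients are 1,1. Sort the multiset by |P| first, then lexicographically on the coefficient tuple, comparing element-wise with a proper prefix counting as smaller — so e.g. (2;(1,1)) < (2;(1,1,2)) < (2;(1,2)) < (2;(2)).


Σ has 9 primitive collections:

  P = {1,6}:  v_{1} + v_{6} = 0 — sig = (2;())
  P = {0,3}:  v_{0} + v_{3} = v_{1} — sig = (2;(1))
  P = {4,5}:  v_{4} + v_{5} = v_{1} — sig = (2;(1))
  P = {3,6}:  v_{3} + v_{6} = v_{2} + v_{4} — sig = (2;(1,1))
  P = {5,6}:  v_{5} + v_{6} = v_{0} + v_{2} — sig = (2;(1,1))
  P = {3,5}:  v_{3} + v_{5} = 2·v_{1} + v_{2} — sig = (2;(1,2))
  P = {0,2,4}:  v_{0} + v_{2} + v_{4} = 0 — sig = (3;())
  P = {0,1,2}:  v_{0} + v_{1} + v_{2} = v_{5} — sig = (3;(1))
  P = {1,2,4}:  v_{1} + v_{2} + v_{4} = v_{3} — sig = (3;(1))

Sorted signature multiset PRS(X):
[(2;()), (2;(1)), (2;(1)), (2;(1,1)), (2;(1,1)), (2;(1,2)), (3;()), (3;(1)), (3;(1))]


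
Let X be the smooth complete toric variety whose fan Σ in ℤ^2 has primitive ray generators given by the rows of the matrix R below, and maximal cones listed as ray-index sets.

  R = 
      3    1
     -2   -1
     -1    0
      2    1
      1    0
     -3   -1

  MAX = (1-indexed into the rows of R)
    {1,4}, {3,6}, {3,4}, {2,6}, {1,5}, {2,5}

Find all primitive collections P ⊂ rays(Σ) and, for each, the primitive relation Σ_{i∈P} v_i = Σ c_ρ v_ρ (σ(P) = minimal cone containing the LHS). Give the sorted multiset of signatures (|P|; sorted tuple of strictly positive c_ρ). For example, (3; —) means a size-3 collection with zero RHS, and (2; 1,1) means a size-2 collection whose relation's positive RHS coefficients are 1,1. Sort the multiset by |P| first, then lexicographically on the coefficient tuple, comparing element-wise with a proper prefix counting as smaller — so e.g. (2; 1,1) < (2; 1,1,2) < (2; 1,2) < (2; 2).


Δ(Σ) — 6 vertices, 9 min non-faces:

  P={1,6}:  v_{1} + v_{6} = 0 — sig = (2; —)
  P={2,4}:  v_{2} + v_{4} = 0 — sig = (2; —)
  P={3,5}:  v_{3} + v_{5} = 0 — sig = (2; —)
  P={1,2}:  v_{1} + v_{2} = v_{5} — sig = (2; 1)
  P={1,3}:  v_{1} + v_{3} = v_{4} — sig = (2; 1)
  P={2,3}:  v_{2} + v_{3} = v_{6} — sig = (2; 1)
  P={4,5}:  v_{4} + v_{5} = v_{1} — sig = (2; 1)
  P={4,6}:  v_{4} + v_{6} = v_{3} — sig = (2; 1)
  P={5,6}:  v_{5} + v_{6} = v_{2} — sig = (2; 1)

Signatures (|P|; sorted positive RHS coefficients), sorted:
    (2; —)
    (2; —)
    (2; —)
    (2; 1)
    (2; 1)
    (2; 1)
    (2; 1)
    (2; 1)
    (2; 1)


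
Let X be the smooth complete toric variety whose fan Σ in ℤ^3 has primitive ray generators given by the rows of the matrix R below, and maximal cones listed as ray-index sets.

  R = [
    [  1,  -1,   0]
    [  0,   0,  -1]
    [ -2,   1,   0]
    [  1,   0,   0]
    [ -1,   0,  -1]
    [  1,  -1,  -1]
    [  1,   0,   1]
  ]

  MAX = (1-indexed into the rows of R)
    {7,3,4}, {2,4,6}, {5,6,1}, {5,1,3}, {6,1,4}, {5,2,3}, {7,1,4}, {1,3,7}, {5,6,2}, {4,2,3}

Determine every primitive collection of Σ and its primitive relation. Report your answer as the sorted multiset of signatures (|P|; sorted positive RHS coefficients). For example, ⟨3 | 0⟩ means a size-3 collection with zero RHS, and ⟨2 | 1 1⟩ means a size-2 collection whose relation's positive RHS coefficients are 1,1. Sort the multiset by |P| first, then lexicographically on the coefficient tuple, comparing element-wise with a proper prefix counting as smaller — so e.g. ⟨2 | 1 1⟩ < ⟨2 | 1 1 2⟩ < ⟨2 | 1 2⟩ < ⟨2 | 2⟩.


Δ(Σ) — 7 vertices, 7 min non-faces:

  • {5,7}:  v_{5} + v_{7} = 0  →  sig = ⟨2 | 0⟩
  • {1,2}:  v_{1} + v_{2} = v_{6}  →  sig = ⟨2 | 1⟩
  • {2,7}:  v_{2} + v_{7} = v_{4}  →  sig = ⟨2 | 1⟩
  • {3,6}:  v_{3} + v_{6} = v_{5}  →  sig = ⟨2 | 1⟩
  • {4,5}:  v_{4} + v_{5} = v_{2}  →  sig = ⟨2 | 1⟩
  • {6,7}:  v_{6} + v_{7} = v_{1} + v_{4}  →  sig = ⟨2 | 1 1⟩
  • {1,3,4}:  v_{1} + v_{3} + v_{4} = 0  →  sig = ⟨3 | 0⟩

Hence PRS(X_Σ) =
[⟨2 | 0⟩, ⟨2 | 1⟩, ⟨2 | 1⟩, ⟨2 | 1⟩, ⟨2 | 1⟩, ⟨2 | 1 1⟩, ⟨3 | 0⟩]


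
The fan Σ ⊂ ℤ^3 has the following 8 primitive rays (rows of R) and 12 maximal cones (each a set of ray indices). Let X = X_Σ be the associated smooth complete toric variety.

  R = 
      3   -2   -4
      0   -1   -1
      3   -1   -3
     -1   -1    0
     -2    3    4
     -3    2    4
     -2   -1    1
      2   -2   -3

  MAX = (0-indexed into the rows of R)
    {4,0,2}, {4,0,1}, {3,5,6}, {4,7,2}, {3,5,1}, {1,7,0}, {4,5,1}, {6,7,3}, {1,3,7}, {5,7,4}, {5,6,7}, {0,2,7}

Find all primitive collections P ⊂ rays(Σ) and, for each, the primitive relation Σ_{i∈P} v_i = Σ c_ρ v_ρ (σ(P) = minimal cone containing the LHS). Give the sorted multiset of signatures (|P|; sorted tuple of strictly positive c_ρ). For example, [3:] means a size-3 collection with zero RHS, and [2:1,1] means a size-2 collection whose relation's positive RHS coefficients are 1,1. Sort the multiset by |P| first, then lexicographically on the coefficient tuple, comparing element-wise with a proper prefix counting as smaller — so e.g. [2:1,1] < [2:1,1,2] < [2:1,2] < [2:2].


|primitive collections| = 14. Relations:

  • {0,5}:  v_{0} + v_{5} = 0  ⇒ sig = [2:]
  • {1,2}:  v_{1} + v_{2} = v_{0}  ⇒ sig = [2:1]
  • {2,3}:  v_{2} + v_{3} = v_{7}  ⇒ sig = [2:1]
  • {3,4}:  v_{3} + v_{4} = v_{5}  ⇒ sig = [2:1]
  • {0,3}:  v_{0} + v_{3} = v_{1} + v_{7}  ⇒ sig = [2:1,1]
  • {0,6}:  v_{0} + v_{6} = v_{3} + v_{7}  ⇒ sig = [2:1,1]
  • {2,5}:  v_{2} + v_{5} = v_{4} + v_{7}  ⇒ sig = [2:1,1]
  • {2,6}:  v_{2} + v_{6} = v_{5} + 2·v_{7}  ⇒ sig = [2:1,2]
  • {4,6}:  v_{4} + v_{6} = 2·v_{5} + v_{7}  ⇒ sig = [2:1,2]
  • {1,6}:  v_{1} + v_{6} = 2·v_{3}  ⇒ sig = [2:2]
  • {1,4,7}:  v_{1} + v_{4} + v_{7} = 0  ⇒ sig = [3:]
  • {0,4,7}:  v_{0} + v_{4} + v_{7} = v_{2}  ⇒ sig = [3:1]
  • {1,5,7}:  v_{1} + v_{5} + v_{7} = v_{3}  ⇒ sig = [3:1]
  • {3,5,7}:  v_{3} + v_{5} + v_{7} = v_{6}  ⇒ sig = [3:1]

so the primitive-relation signature multiset is
[[2:], [2:1], [2:1], [2:1], [2:1,1], [2:1,1], [2:1,1], [2:1,2], [2:1,2], [2:2], [3:], [3:1], [3:1], [3:1]]


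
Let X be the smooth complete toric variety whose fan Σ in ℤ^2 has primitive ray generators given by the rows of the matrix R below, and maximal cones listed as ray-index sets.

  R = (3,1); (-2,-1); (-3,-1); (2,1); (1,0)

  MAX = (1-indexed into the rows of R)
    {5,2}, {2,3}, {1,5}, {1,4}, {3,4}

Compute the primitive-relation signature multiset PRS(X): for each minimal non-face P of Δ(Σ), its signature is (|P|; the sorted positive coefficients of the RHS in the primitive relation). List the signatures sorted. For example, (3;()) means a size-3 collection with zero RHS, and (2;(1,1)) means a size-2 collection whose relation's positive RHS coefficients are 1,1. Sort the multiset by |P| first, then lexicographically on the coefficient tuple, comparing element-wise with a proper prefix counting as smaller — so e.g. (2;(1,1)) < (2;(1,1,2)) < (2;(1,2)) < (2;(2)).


5 minimal non-faces of Δ(Σ) (on 5 rays):

  P = {1,3}:  v_{1} + v_{3} = 0  ⟹  sig = (2;())
  P = {2,4}:  v_{2} + v_{4} = 0  ⟹  sig = (2;())
  P = {1,2}:  v_{1} + v_{2} = v_{5}  ⟹  sig = (2;(1))
  P = {3,5}:  v_{3} + v_{5} = v_{2}  ⟹  sig = (2;(1))
  P = {4,5}:  v_{4} + v_{5} = v_{1}  ⟹  sig = (2;(1))

Sorted signature multiset PRS(X):
    (2;())
    (2;())
    (2;(1))
    (2;(1))
    (2;(1))
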